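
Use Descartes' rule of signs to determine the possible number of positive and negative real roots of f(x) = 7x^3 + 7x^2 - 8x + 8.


Descartes' rule of signs:

For positive roots, count sign changes in f(x) = 7x^3 + 7x^2 - 8x + 8:
Signs of coefficients: +, +, -, +
Number of sign changes: 2
Possible positive real roots: 2, 0

For negative roots, examine f(-x) = -7x^3 + 7x^2 + 8x + 8:
Signs of coefficients: -, +, +, +
Number of sign changes: 1
Possible negative real roots: 1

Positive roots: 2 or 0; Negative roots: 1


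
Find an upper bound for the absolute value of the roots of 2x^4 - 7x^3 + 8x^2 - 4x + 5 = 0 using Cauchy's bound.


Cauchy's bound: all roots r satisfy |r| <= 1 + max(|a_i/a_n|) for i = 0,...,n-1
where a_n is the leading coefficient.

Coefficients: [2, -7, 8, -4, 5]
Leading coefficient a_n = 2
Ratios |a_i/a_n|: 7/2, 4, 2, 5/2
Maximum ratio: 4
Cauchy's bound: |r| <= 1 + 4 = 5

Upper bound = 5


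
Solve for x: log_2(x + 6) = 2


Convert to exponential form: x + 6 = 2^2 = 4
x = 4 - 6 = -2
Check: log_2(-2 + 6) = log_2(4) = log_2(4) = 2 ✓

x = -2


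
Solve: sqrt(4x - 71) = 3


Square both sides: 4x - 71 = 3^2 = 9
4x = 9 + 71 = 80
x = 20
Check: sqrt(4*20 - 71) = sqrt(9) = 3 ✓

x = 20


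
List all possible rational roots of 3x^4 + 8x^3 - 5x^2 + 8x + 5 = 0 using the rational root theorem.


Rational root theorem: possible roots are ±p/q where:
  p divides the constant term (5): p ∈ {1, 5}
  q divides the leading coefficient (3): q ∈ {1, 3}

All possible rational roots: -5, -5/3, -1, -1/3, 1/3, 1, 5/3, 5

-5, -5/3, -1, -1/3, 1/3, 1, 5/3, 5


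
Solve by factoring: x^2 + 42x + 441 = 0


We need two numbers that multiply to 441 and add to 42.
Those numbers are 21 and 21 (since 21 * 21 = 441 and 21 + 21 = 42).
So x^2 + 42x + 441 = (x + 21)(x + 21) = 0
Setting each factor to zero: x = -21 or x = -21

x = -21


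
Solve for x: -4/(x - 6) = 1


Multiply both sides by (x - 6): -4 = 1(x - 6)
Distribute: -4 = x - 6
x = -4 + 6 = 2
x = 2

x = 2


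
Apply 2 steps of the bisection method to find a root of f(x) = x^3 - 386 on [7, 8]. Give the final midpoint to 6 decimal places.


f(x) = x^3 - 386
f(7) = -43 < 0
f(8) = 126 > 0

Step 1: midpoint = (7.000000 + 8.000000)/2 = 7.500000
  f(7.500000) = 35.875000
  f(mid) > 0, so root is in [7.000000, 7.500000]

Step 2: midpoint = (7.000000 + 7.500000)/2 = 7.250000
  f(7.250000) = -4.921875
  f(mid) < 0, so root is in [7.250000, 7.500000]

midpoint = 7.250000


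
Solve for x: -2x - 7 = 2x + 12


Starting with: -2x - 7 = 2x + 12
Move all x terms to left: (-2 - 2)x = 12 + 7
Simplify: -4x = 19
Divide both sides by -4: x = -19/4

x = -19/4


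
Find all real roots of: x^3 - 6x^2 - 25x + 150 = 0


Let p(x) = x^3 - 6x^2 - 25x + 150. By the rational root theorem (leading coefficient 1), any rational root is an integer divisor of 150: try ±1, ±2, ... in turn.
Test x = 1: value = 120 ≠ 0.
Test x = -1: value = 168 ≠ 0.
Test x = 2: value = 84 ≠ 0.
Test x = -2: value = 168 ≠ 0.
Test x = 3: value = 48 ≠ 0.
Test x = -3: value = 144 ≠ 0.
Test x = 5: value = 0 ✓, so (x - 5) is a factor.
Synthetic division by (x - 5): bring down 1; 1(5) - 6 = -1; (-1)(5) - 25 = -30; (-30)(5) + 150 = 0 → quotient x^2 - x - 30, remainder 0.
Solve the quadratic x^2 - x - 30 = 0: discriminant = (-1)^2 - 4(1)(-30) = 1 + 120 = 121.
sqrt(121) = 11, so x = (1 ± 11)/2: x = 6 or x = -5.

x = -5, x = 5, x = 6


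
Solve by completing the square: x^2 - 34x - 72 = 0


Start: x^2 - 34x - 72 = 0
Move constant: x^2 - 34x = 72
Half of -34 is -17, squared is 289
Add 289 to both sides: x^2 - 34x + 289 = 361
(x - 17)^2 = 361
x - 17 = ±19
x = 17 + 19 = 36 or x = 17 - 19 = -2

x = -2, x = 36


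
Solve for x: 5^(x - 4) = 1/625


Express both sides with the same base.
1/625 = 5^(-4)
Since the bases match, equate exponents: x - 4 = -4
So x = -4 - (-4) = 0

x = 0


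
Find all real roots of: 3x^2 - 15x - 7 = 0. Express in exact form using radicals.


Using the quadratic formula: x = (-b ± sqrt(b^2 - 4ac)) / (2a)
Here a = 3, b = -15, c = -7
Discriminant = b^2 - 4ac = (-15)^2 - 4(3)(-7) = 225 + 84 = 309
Since discriminant = 309 > 0, there are two real roots.
x = (15 ± sqrt(309)) / 6
Numerically: x ≈ 5.4297 or x ≈ -0.4297

x = (15 + sqrt(309)) / 6 or x = (15 - sqrt(309)) / 6


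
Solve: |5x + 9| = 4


An absolute value equation |expr| = 4 gives two cases:
Case 1: 5x + 9 = 4
  5x = -5, so x = -1
Case 2: 5x + 9 = -4
  5x = -13, so x = -13/5

x = -13/5, x = -1


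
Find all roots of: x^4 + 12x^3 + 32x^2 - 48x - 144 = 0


Let p(x) = x^4 + 12x^3 + 32x^2 - 48x - 144. By the rational root theorem (leading coefficient 1), any rational root is an integer divisor of 144: try ±1, ±2, ... in turn.
Test x = 1: value = -147 ≠ 0.
Test x = -1: value = -75 ≠ 0.
Test x = 2: value = 0 ✓, so (x - 2) is a factor.
Synthetic division by (x - 2): bring down 1; 1(2) + 12 = 14; 14(2) + 32 = 60; 60(2) - 48 = 72; 72(2) - 144 = 0 → quotient x^3 + 14x^2 + 60x + 72, remainder 0.
Continue with the quotient x^3 + 14x^2 + 60x + 72 (candidates must divide 72; re-test x = 2 first in case it repeats).
Test x = 2: value = 256 ≠ 0.
Test x = -2: value = 0 ✓, so (x + 2) is a factor.
Synthetic division by (x + 2): bring down 1; 1(-2) + 14 = 12; 12(-2) + 60 = 36; 36(-2) + 72 = 0 → quotient x^2 + 12x + 36, remainder 0.
Solve the quadratic x^2 + 12x + 36 = 0: discriminant = 12^2 - 4(1)(36) = 144 - 144 = 0.
Discriminant = 0, so a double root: x = -12/2 = -6.
Collecting all roots found:

x = -6 (multiplicity 2), x = -2, x = 2


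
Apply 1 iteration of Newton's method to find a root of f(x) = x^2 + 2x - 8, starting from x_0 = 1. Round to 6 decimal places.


Newton's method: x_(n+1) = x_n - f(x_n)/f'(x_n)
f(x) = x^2 + 2x - 8
f'(x) = 2x + 2

Iteration 1:
  f(1.000000) = -5.000000
  f'(1.000000) = 4.000000
  x_1 = 1.000000 - (-5.000000)/(4.000000) = 2.250000

x_1 = 2.250000


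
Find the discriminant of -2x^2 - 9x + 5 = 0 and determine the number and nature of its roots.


For ax^2 + bx + c = 0, discriminant D = b^2 - 4ac
Here a = -2, b = -9, c = 5
D = (-9)^2 - 4(-2)(5) = 81 + 40 = 121

D = 121 > 0 and is a perfect square (sqrt = 11)
The equation has 2 distinct real rational roots.

Discriminant = 121, 2 distinct real rational roots


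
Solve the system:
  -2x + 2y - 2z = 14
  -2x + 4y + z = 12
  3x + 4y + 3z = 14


Using Cramer's rule. Expand each determinant along the first row.
D  = (-2)*[4*3 - 1*4] - 2*[(-2)*3 - 1*3] + (-2)*[(-2)*4 - 4*3]
  = (-2)*(8) - 2*(-9) + (-2)*(-20) = 42
Dx = 14*[4*3 - 1*4] - 2*[12*3 - 1*14] + (-2)*[12*4 - 4*14]
  = 14*(8) - 2*(22) + (-2)*(-8) = 84
Dy = (-2)*[12*3 - 1*14] - 14*[(-2)*3 - 1*3] + (-2)*[(-2)*14 - 12*3]
  = (-2)*(22) - 14*(-9) + (-2)*(-64) = 210
Dz = (-2)*[4*14 - 12*4] - 2*[(-2)*14 - 12*3] + 14*[(-2)*4 - 4*3]
  = (-2)*(8) - 2*(-64) + 14*(-20) = -168
x = Dx/D = 84/42 = 2, y = Dy/D = 210/42 = 5, z = Dz/D = -168/42 = -4
Check eq1: (-2)(2) + (2)(5) + (-2)(-4) = 14 = 14 ✓
Check eq2: (-2)(2) + (4)(5) + (1)(-4) = 12 = 12 ✓
Check eq3: (3)(2) + (4)(5) + (3)(-4) = 14 = 14 ✓

x = 2, y = 5, z = -4


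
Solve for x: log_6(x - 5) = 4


Convert to exponential form: x - 5 = 6^4 = 1296
x = 1296 + 5 = 1301
Check: log_6(1301 - 5) = log_6(1296) = log_6(1296) = 4 ✓

x = 1301


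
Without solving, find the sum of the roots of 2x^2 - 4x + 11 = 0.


By Vieta's formulas for ax^2 + bx + c = 0:
  Sum of roots = -b/a
  Product of roots = c/a

Here a = 2, b = -4, c = 11
Sum = -(-4)/2 = 2
Product = 11/2 = 11/2

Sum = 2


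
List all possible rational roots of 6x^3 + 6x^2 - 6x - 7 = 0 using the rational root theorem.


Rational root theorem: possible roots are ±p/q where:
  p divides the constant term (-7): p ∈ {1, 7}
  q divides the leading coefficient (6): q ∈ {1, 2, 3, 6}

All possible rational roots: -7, -7/2, -7/3, -7/6, -1, -1/2, -1/3, -1/6, 1/6, 1/3, 1/2, 1, 7/6, 7/3, 7/2, 7

-7, -7/2, -7/3, -7/6, -1, -1/2, -1/3, -1/6, 1/6, 1/3, 1/2, 1, 7/6, 7/3, 7/2, 7


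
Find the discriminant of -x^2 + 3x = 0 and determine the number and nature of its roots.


For ax^2 + bx + c = 0, discriminant D = b^2 - 4ac
Here a = -1, b = 3, c = 0
D = (3)^2 - 4(-1)(0) = 9 - 0 = 9

D = 9 > 0 and is a perfect square (sqrt = 3)
The equation has 2 distinct real rational roots.

Discriminant = 9, 2 distinct real rational roots


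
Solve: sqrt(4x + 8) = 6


Square both sides: 4x + 8 = 6^2 = 36
4x = 36 - 8 = 28
x = 7
Check: sqrt(4*7 + 8) = sqrt(36) = 6 ✓

x = 7


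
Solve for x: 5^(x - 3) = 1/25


Express both sides with the same base.
1/25 = 5^(-2)
Since the bases match, equate exponents: x - 3 = -2
So x = -2 - (-3) = 1

x = 1


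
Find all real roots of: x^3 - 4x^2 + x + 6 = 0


Let p(x) = x^3 - 4x^2 + x + 6. By the rational root theorem (leading coefficient 1), any rational root is an integer divisor of 6: try ±1, ±2, ... in turn.
Test x = 1: value = 4 ≠ 0.
Test x = -1: value = 0 ✓, so (x + 1) is a factor.
Synthetic division by (x + 1): bring down 1; 1(-1) - 4 = -5; (-5)(-1) + 1 = 6; 6(-1) + 6 = 0 → quotient x^2 - 5x + 6, remainder 0.
Solve the quadratic x^2 - 5x + 6 = 0: discriminant = (-5)^2 - 4(1)(6) = 25 - 24 = 1.
sqrt(1) = 1, so x = (5 ± 1)/2: x = 3 or x = 2.

x = -1, x = 2, x = 3


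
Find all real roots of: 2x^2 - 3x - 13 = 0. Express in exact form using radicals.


Using the quadratic formula: x = (-b ± sqrt(b^2 - 4ac)) / (2a)
Here a = 2, b = -3, c = -13
Discriminant = b^2 - 4ac = (-3)^2 - 4(2)(-13) = 9 + 104 = 113
Since discriminant = 113 > 0, there are two real roots.
x = (3 ± sqrt(113)) / 4
Numerically: x ≈ 3.4075 or x ≈ -1.9075

x = (3 + sqrt(113)) / 4 or x = (3 - sqrt(113)) / 4


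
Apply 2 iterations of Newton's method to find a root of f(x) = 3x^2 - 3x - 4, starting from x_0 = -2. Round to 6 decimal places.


Newton's method: x_(n+1) = x_n - f(x_n)/f'(x_n)
f(x) = 3x^2 - 3x - 4
f'(x) = 6x - 3

Iteration 1:
  f(-2.000000) = 14.000000
  f'(-2.000000) = -15.000000
  x_1 = -2.000000 - (14.000000)/(-15.000000) = -1.066667

Iteration 2:
  f(-1.066667) = 2.613333
  f'(-1.066667) = -9.400000
  x_2 = -1.066667 - (2.613333)/(-9.400000) = -0.788652

x_2 = -0.788652


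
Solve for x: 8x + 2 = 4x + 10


Starting with: 8x + 2 = 4x + 10
Move all x terms to left: (8 - 4)x = 10 - 2
Simplify: 4x = 8
Divide both sides by 4: x = 2

x = 2


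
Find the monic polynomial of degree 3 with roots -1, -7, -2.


A monic polynomial with roots -1, -7, -2 is:
p(x) = (x + 1)(x + 7)(x + 2)
After multiplying by (x + 1): x + 1
After multiplying by (x + 7): x^2 + 8x + 7
After multiplying by (x + 2): x^3 + 10x^2 + 23x + 14

x^3 + 10x^2 + 23x + 14


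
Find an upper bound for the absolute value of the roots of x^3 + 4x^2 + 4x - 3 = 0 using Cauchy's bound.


Cauchy's bound: all roots r satisfy |r| <= 1 + max(|a_i/a_n|) for i = 0,...,n-1
where a_n is the leading coefficient.

Coefficients: [1, 4, 4, -3]
Leading coefficient a_n = 1
Ratios |a_i/a_n|: 4, 4, 3
Maximum ratio: 4
Cauchy's bound: |r| <= 1 + 4 = 5

Upper bound = 5


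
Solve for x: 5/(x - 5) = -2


Multiply both sides by (x - 5): 5 = -2(x - 5)
Distribute: 5 = -2x + 10
-2x = 5 - 10 = -5
x = 5/2

x = 5/2


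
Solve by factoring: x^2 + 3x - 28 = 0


We need two numbers that multiply to -28 and add to 3.
Those numbers are 7 and -4 (since 7 * (-4) = -28 and 7 + (-4) = 3).
So x^2 + 3x - 28 = (x + 7)(x - 4) = 0
Setting each factor to zero: x = -7 or x = 4

x = -7, x = 4


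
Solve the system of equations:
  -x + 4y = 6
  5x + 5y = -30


Using Cramer's rule:
Determinant D = (-1)(5) - (5)(4) = -5 - 20 = -25
Dx = (6)(5) - (-30)(4) = 30 + 120 = 150
Dy = (-1)(-30) - (5)(6) = 30 - 30 = 0
x = Dx/D = 150/-25 = -6
y = Dy/D = 0/-25 = 0

x = -6, y = 0


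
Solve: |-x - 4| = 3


An absolute value equation |expr| = 3 gives two cases:
Case 1: -x - 4 = 3
  -x = 7, so x = -7
Case 2: -x - 4 = -3
  -x = 1, so x = -1

x = -7, x = -1


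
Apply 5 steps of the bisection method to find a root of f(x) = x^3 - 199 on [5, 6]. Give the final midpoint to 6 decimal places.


f(x) = x^3 - 199
f(5) = -74 < 0
f(6) = 17 > 0

Step 1: midpoint = (5.000000 + 6.000000)/2 = 5.500000
  f(5.500000) = -32.625000
  f(mid) < 0, so root is in [5.500000, 6.000000]

Step 2: midpoint = (5.500000 + 6.000000)/2 = 5.750000
  f(5.750000) = -8.890625
  f(mid) < 0, so root is in [5.750000, 6.000000]

Step 3: midpoint = (5.750000 + 6.000000)/2 = 5.875000
  f(5.875000) = 3.779297
  f(mid) > 0, so root is in [5.750000, 5.875000]

Step 4: midpoint = (5.750000 + 5.875000)/2 = 5.812500
  f(5.812500) = -2.623779
  f(mid) < 0, so root is in [5.812500, 5.875000]

Step 5: midpoint = (5.812500 + 5.875000)/2 = 5.843750
  f(5.843750) = 0.560638
  f(mid) > 0, so root is in [5.812500, 5.843750]

midpoint = 5.843750


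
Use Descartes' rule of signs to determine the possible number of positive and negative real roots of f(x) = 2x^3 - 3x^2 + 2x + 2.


Descartes' rule of signs:

For positive roots, count sign changes in f(x) = 2x^3 - 3x^2 + 2x + 2:
Signs of coefficients: +, -, +, +
Number of sign changes: 2
Possible positive real roots: 2, 0

For negative roots, examine f(-x) = -2x^3 - 3x^2 - 2x + 2:
Signs of coefficients: -, -, -, +
Number of sign changes: 1
Possible negative real roots: 1

Positive roots: 2 or 0; Negative roots: 1


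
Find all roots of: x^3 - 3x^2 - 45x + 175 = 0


Let p(x) = x^3 - 3x^2 - 45x + 175. By the rational root theorem (leading coefficient 1), any rational root is an integer divisor of 175: try ±1, ±2, ... in turn.
Test x = 1: value = 128 ≠ 0.
Test x = -1: value = 216 ≠ 0.
Test x = 5: value = 0 ✓, so (x - 5) is a factor.
Synthetic division by (x - 5): bring down 1; 1(5) - 3 = 2; 2(5) - 45 = -35; (-35)(5) + 175 = 0 → quotient x^2 + 2x - 35, remainder 0.
Solve the quadratic x^2 + 2x - 35 = 0: discriminant = 2^2 - 4(1)(-35) = 4 + 140 = 144.
sqrt(144) = 12, so x = (-2 ± 12)/2: x = 5 or x = -7.
Collecting all roots found:

x = -7, x = 5 (multiplicity 2)


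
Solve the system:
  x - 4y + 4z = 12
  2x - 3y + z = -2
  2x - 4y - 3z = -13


Using Cramer's rule. Expand each determinant along the first row.
D  = 1*[(-3)*(-3) - 1*(-4)] - (-4)*[2*(-3) - 1*2] + 4*[2*(-4) - (-3)*2]
  = 1*(13) - (-4)*(-8) + 4*(-2) = -27
Dx = 12*[(-3)*(-3) - 1*(-4)] - (-4)*[(-2)*(-3) - 1*(-13)] + 4*[(-2)*(-4) - (-3)*(-13)]
  = 12*(13) - (-4)*(19) + 4*(-31) = 108
Dy = 1*[(-2)*(-3) - 1*(-13)] - 12*[2*(-3) - 1*2] + 4*[2*(-13) - (-2)*2]
  = 1*(19) - 12*(-8) + 4*(-22) = 27
Dz = 1*[(-3)*(-13) - (-2)*(-4)] - (-4)*[2*(-13) - (-2)*2] + 12*[2*(-4) - (-3)*2]
  = 1*(31) - (-4)*(-22) + 12*(-2) = -81
x = Dx/D = 108/-27 = -4, y = Dy/D = 27/-27 = -1, z = Dz/D = -81/-27 = 3
Check eq1: (1)(-4) + (-4)(-1) + (4)(3) = 12 = 12 ✓
Check eq2: (2)(-4) + (-3)(-1) + (1)(3) = -2 = -2 ✓
Check eq3: (2)(-4) + (-4)(-1) + (-3)(3) = -13 = -13 ✓

x = -4, y = -1, z = 3


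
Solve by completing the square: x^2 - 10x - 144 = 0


Start: x^2 - 10x - 144 = 0
Move constant: x^2 - 10x = 144
Half of -10 is -5, squared is 25
Add 25 to both sides: x^2 - 10x + 25 = 169
(x - 5)^2 = 169
x - 5 = ±13
x = 5 + 13 = 18 or x = 5 - 13 = -8

x = -8, x = 18


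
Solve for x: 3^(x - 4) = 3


Express both sides with the same base.
3 = 3^1
Since the bases match, equate exponents: x - 4 = 1
So x = 1 - (-4) = 5

x = 5


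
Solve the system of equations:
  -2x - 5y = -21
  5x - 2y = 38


Using Cramer's rule:
Determinant D = (-2)(-2) - (5)(-5) = 4 + 25 = 29
Dx = (-21)(-2) - (38)(-5) = 42 + 190 = 232
Dy = (-2)(38) - (5)(-21) = -76 + 105 = 29
x = Dx/D = 232/29 = 8
y = Dy/D = 29/29 = 1

x = 8, y = 1


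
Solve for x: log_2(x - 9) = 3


Convert to exponential form: x - 9 = 2^3 = 8
x = 8 + 9 = 17
Check: log_2(17 - 9) = log_2(8) = log_2(8) = 3 ✓

x = 17


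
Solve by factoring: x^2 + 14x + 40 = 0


We need two numbers that multiply to 40 and add to 14.
Those numbers are 10 and 4 (since 10 * 4 = 40 and 10 + 4 = 14).
So x^2 + 14x + 40 = (x + 10)(x + 4) = 0
Setting each factor to zero: x = -10 or x = -4

x = -10, x = -4


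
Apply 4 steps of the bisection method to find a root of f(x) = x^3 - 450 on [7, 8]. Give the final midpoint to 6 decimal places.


f(x) = x^3 - 450
f(7) = -107 < 0
f(8) = 62 > 0

Step 1: midpoint = (7.000000 + 8.000000)/2 = 7.500000
  f(7.500000) = -28.125000
  f(mid) < 0, so root is in [7.500000, 8.000000]

Step 2: midpoint = (7.500000 + 8.000000)/2 = 7.750000
  f(7.750000) = 15.484375
  f(mid) > 0, so root is in [7.500000, 7.750000]

Step 3: midpoint = (7.500000 + 7.750000)/2 = 7.625000
  f(7.625000) = -6.677734
  f(mid) < 0, so root is in [7.625000, 7.750000]

Step 4: midpoint = (7.625000 + 7.750000)/2 = 7.687500
  f(7.687500) = 4.313232
  f(mid) > 0, so root is in [7.625000, 7.687500]

midpoint = 7.687500


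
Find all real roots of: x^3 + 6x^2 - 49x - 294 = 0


Let p(x) = x^3 + 6x^2 - 49x - 294. By the rational root theorem (leading coefficient 1), any rational root is an integer divisor of 294: try ±1, ±2, ... in turn.
Test x = 1: value = -336 ≠ 0.
Test x = -1: value = -240 ≠ 0.
Test x = 2: value = -360 ≠ 0.
Test x = -2: value = -180 ≠ 0.
Test x = 3: value = -360 ≠ 0.
Test x = -3: value = -120 ≠ 0.
Test x = 6: value = -156 ≠ 0.
Test x = -6: value = 0 ✓, so (x + 6) is a factor.
Synthetic division by (x + 6): bring down 1; 1(-6) + 6 = 0; 0(-6) - 49 = -49; (-49)(-6) - 294 = 0 → quotient x^2 - 49, remainder 0.
Solve the quadratic x^2 - 49 = 0: discriminant = 0^2 - 4(1)(-49) = 0 + 196 = 196.
sqrt(196) = 14, so x = (0 ± 14)/2: x = 7 or x = -7.

x = -7, x = -6, x = 7


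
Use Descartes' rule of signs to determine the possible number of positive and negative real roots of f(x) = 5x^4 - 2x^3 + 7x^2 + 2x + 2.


Descartes' rule of signs:

For positive roots, count sign changes in f(x) = 5x^4 - 2x^3 + 7x^2 + 2x + 2:
Signs of coefficients: +, -, +, +, +
Number of sign changes: 2
Possible positive real roots: 2, 0

For negative roots, examine f(-x) = 5x^4 + 2x^3 + 7x^2 - 2x + 2:
Signs of coefficients: +, +, +, -, +
Number of sign changes: 2
Possible negative real roots: 2, 0

Positive roots: 2 or 0; Negative roots: 2 or 0


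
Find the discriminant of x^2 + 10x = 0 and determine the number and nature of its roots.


For ax^2 + bx + c = 0, discriminant D = b^2 - 4ac
Here a = 1, b = 10, c = 0
D = (10)^2 - 4(1)(0) = 100 - 0 = 100

D = 100 > 0 and is a perfect square (sqrt = 10)
The equation has 2 distinct real rational roots.

Discriminant = 100, 2 distinct real rational roots


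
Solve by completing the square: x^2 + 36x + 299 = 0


Start: x^2 + 36x + 299 = 0
Move constant: x^2 + 36x = -299
Half of 36 is 18, squared is 324
Add 324 to both sides: x^2 + 36x + 324 = 25
(x + 18)^2 = 25
x + 18 = ±5
x = -18 + 5 = -13 or x = -18 - 5 = -23

x = -23, x = -13


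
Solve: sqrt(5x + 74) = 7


Square both sides: 5x + 74 = 7^2 = 49
5x = 49 - 74 = -25
x = -5
Check: sqrt(5*(-5) + 74) = sqrt(49) = 7 ✓

x = -5


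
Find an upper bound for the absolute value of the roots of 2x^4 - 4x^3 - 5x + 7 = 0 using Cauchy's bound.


Cauchy's bound: all roots r satisfy |r| <= 1 + max(|a_i/a_n|) for i = 0,...,n-1
where a_n is the leading coefficient.

Coefficients: [2, -4, 0, -5, 7]
Leading coefficient a_n = 2
Ratios |a_i/a_n|: 2, 0, 5/2, 7/2
Maximum ratio: 7/2
Cauchy's bound: |r| <= 1 + 7/2 = 9/2

Upper bound = 9/2


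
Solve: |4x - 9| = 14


An absolute value equation |expr| = 14 gives two cases:
Case 1: 4x - 9 = 14
  4x = 23, so x = 23/4
Case 2: 4x - 9 = -14
  4x = -5, so x = -5/4

x = -5/4, x = 23/4


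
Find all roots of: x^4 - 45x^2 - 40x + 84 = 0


Let p(x) = x^4 - 45x^2 - 40x + 84. By the rational root theorem (leading coefficient 1), any rational root is an integer divisor of 84: try ±1, ±2, ... in turn.
Test x = 1: value = 0 ✓, so (x - 1) is a factor.
Synthetic division by (x - 1): bring down 1; 1(1) + 0 = 1; 1(1) - 45 = -44; (-44)(1) - 40 = -84; (-84)(1) + 84 = 0 → quotient x^3 + x^2 - 44x - 84, remainder 0.
Continue with the quotient x^3 + x^2 - 44x - 84 (candidates must divide 84; re-test x = 1 first in case it repeats).
Test x = 1: value = -126 ≠ 0.
Test x = -1: value = -40 ≠ 0.
Test x = 2: value = -160 ≠ 0.
Test x = -2: value = 0 ✓, so (x + 2) is a factor.
Synthetic division by (x + 2): bring down 1; 1(-2) + 1 = -1; (-1)(-2) - 44 = -42; (-42)(-2) - 84 = 0 → quotient x^2 - x - 42, remainder 0.
Solve the quadratic x^2 - x - 42 = 0: discriminant = (-1)^2 - 4(1)(-42) = 1 + 168 = 169.
sqrt(169) = 13, so x = (1 ± 13)/2: x = 7 or x = -6.
Collecting all roots found:

x = -6, x = -2, x = 1, x = 7


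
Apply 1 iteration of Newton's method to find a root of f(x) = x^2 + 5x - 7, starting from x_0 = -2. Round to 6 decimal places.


Newton's method: x_(n+1) = x_n - f(x_n)/f'(x_n)
f(x) = x^2 + 5x - 7
f'(x) = 2x + 5

Iteration 1:
  f(-2.000000) = -13.000000
  f'(-2.000000) = 1.000000
  x_1 = -2.000000 - (-13.000000)/(1.000000) = 11.000000

x_1 = 11.000000


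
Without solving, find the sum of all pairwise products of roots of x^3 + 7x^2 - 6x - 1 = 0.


By Vieta's formulas for x^3 + bx^2 + cx + d = 0:
  r1 + r2 + r3 = -b/a = -7
  r1*r2 + r1*r3 + r2*r3 = c/a = -6
  r1*r2*r3 = -d/a = 1


Sum of pairwise products = -6


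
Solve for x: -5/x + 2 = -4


Subtract 2 from both sides: -5/x = -6
Multiply both sides by x: -5 = -6 * x
Divide by -6: x = 5/6

x = 5/6


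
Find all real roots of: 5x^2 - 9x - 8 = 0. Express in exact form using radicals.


Using the quadratic formula: x = (-b ± sqrt(b^2 - 4ac)) / (2a)
Here a = 5, b = -9, c = -8
Discriminant = b^2 - 4ac = (-9)^2 - 4(5)(-8) = 81 + 160 = 241
Since discriminant = 241 > 0, there are two real roots.
x = (9 ± sqrt(241)) / 10
Numerically: x ≈ 2.4524 or x ≈ -0.6524

x = (9 + sqrt(241)) / 10 or x = (9 - sqrt(241)) / 10


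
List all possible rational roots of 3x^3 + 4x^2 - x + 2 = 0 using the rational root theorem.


Rational root theorem: possible roots are ±p/q where:
  p divides the constant term (2): p ∈ {1, 2}
  q divides the leading coefficient (3): q ∈ {1, 3}

All possible rational roots: -2, -1, -2/3, -1/3, 1/3, 2/3, 1, 2

-2, -1, -2/3, -1/3, 1/3, 2/3, 1, 2


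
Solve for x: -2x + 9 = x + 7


Starting with: -2x + 9 = x + 7
Move all x terms to left: (-2 - 1)x = 7 - 9
Simplify: -3x = -2
Divide both sides by -3: x = 2/3

x = 2/3


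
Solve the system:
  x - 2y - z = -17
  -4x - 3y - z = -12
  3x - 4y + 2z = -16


Using Cramer's rule. Expand each determinant along the first row.
D  = 1*[(-3)*2 - (-1)*(-4)] - (-2)*[(-4)*2 - (-1)*3] + (-1)*[(-4)*(-4) - (-3)*3]
  = 1*(-10) - (-2)*(-5) + (-1)*(25) = -45
Dx = (-17)*[(-3)*2 - (-1)*(-4)] - (-2)*[(-12)*2 - (-1)*(-16)] + (-1)*[(-12)*(-4) - (-3)*(-16)]
  = (-17)*(-10) - (-2)*(-40) + (-1)*(0) = 90
Dy = 1*[(-12)*2 - (-1)*(-16)] - (-17)*[(-4)*2 - (-1)*3] + (-1)*[(-4)*(-16) - (-12)*3]
  = 1*(-40) - (-17)*(-5) + (-1)*(100) = -225
Dz = 1*[(-3)*(-16) - (-12)*(-4)] - (-2)*[(-4)*(-16) - (-12)*3] + (-17)*[(-4)*(-4) - (-3)*3]
  = 1*(0) - (-2)*(100) + (-17)*(25) = -225
x = Dx/D = 90/-45 = -2, y = Dy/D = -225/-45 = 5, z = Dz/D = -225/-45 = 5
Check eq1: (1)(-2) + (-2)(5) + (-1)(5) = -17 = -17 ✓
Check eq2: (-4)(-2) + (-3)(5) + (-1)(5) = -12 = -12 ✓
Check eq3: (3)(-2) + (-4)(5) + (2)(5) = -16 = -16 ✓

x = -2, y = 5, z = 5


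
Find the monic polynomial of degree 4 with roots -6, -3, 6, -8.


A monic polynomial with roots -6, -3, 6, -8 is:
p(x) = (x + 6)(x + 3)(x - 6)(x + 8)
After multiplying by (x + 6): x + 6
After multiplying by (x + 3): x^2 + 9x + 18
After multiplying by (x - 6): x^3 + 3x^2 - 36x - 108
After multiplying by (x + 8): x^4 + 11x^3 - 12x^2 - 396x - 864

x^4 + 11x^3 - 12x^2 - 396x - 864


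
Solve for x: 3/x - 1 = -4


Subtract -1 from both sides: 3/x = -3
Multiply both sides by x: 3 = -3 * x
Divide by -3: x = -1

x = -1


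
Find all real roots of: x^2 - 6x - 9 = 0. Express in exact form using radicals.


Using the quadratic formula: x = (-b ± sqrt(b^2 - 4ac)) / (2a)
Here a = 1, b = -6, c = -9
Discriminant = b^2 - 4ac = (-6)^2 - 4(1)(-9) = 36 + 36 = 72
Since discriminant = 72 > 0, there are two real roots.
x = (6 ± 6*sqrt(2)) / 2
Simplifying: x = 3 ± 3*sqrt(2)
Numerically: x ≈ 7.2426 or x ≈ -1.2426

x = 3 + 3*sqrt(2) or x = 3 - 3*sqrt(2)


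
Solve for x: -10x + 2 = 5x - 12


Starting with: -10x + 2 = 5x - 12
Move all x terms to left: (-10 - 5)x = -12 - 2
Simplify: -15x = -14
Divide both sides by -15: x = 14/15

x = 14/15


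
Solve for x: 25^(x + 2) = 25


Express both sides with the same base.
25 = 25^1
Since the bases match, equate exponents: x + 2 = 1
So x = 1 - (2) = -1

x = -1


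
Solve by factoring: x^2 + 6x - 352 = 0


We need two numbers that multiply to -352 and add to 6.
Those numbers are -16 and 22 (since (-16) * 22 = -352 and (-16) + 22 = 6).
So x^2 + 6x - 352 = (x - 16)(x + 22) = 0
Setting each factor to zero: x = 16 or x = -22

x = -22, x = 16


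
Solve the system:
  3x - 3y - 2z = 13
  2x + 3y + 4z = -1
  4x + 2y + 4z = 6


Using Cramer's rule. Expand each determinant along the first row.
D  = 3*[3*4 - 4*2] - (-3)*[2*4 - 4*4] + (-2)*[2*2 - 3*4]
  = 3*(4) - (-3)*(-8) + (-2)*(-8) = 4
Dx = 13*[3*4 - 4*2] - (-3)*[(-1)*4 - 4*6] + (-2)*[(-1)*2 - 3*6]
  = 13*(4) - (-3)*(-28) + (-2)*(-20) = 8
Dy = 3*[(-1)*4 - 4*6] - 13*[2*4 - 4*4] + (-2)*[2*6 - (-1)*4]
  = 3*(-28) - 13*(-8) + (-2)*(16) = -12
Dz = 3*[3*6 - (-1)*2] - (-3)*[2*6 - (-1)*4] + 13*[2*2 - 3*4]
  = 3*(20) - (-3)*(16) + 13*(-8) = 4
x = Dx/D = 8/4 = 2, y = Dy/D = -12/4 = -3, z = Dz/D = 4/4 = 1
Check eq1: (3)(2) + (-3)(-3) + (-2)(1) = 13 = 13 ✓
Check eq2: (2)(2) + (3)(-3) + (4)(1) = -1 = -1 ✓
Check eq3: (4)(2) + (2)(-3) + (4)(1) = 6 = 6 ✓

x = 2, y = -3, z = 1


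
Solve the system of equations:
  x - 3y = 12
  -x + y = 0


Using Cramer's rule:
Determinant D = (1)(1) - (-1)(-3) = 1 - 3 = -2
Dx = (12)(1) - (0)(-3) = 12 - 0 = 12
Dy = (1)(0) - (-1)(12) = 0 + 12 = 12
x = Dx/D = 12/-2 = -6
y = Dy/D = 12/-2 = -6

x = -6, y = -6


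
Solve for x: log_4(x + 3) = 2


Convert to exponential form: x + 3 = 4^2 = 16
x = 16 - 3 = 13
Check: log_4(13 + 3) = log_4(16) = log_4(16) = 2 ✓

x = 13


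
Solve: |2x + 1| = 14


An absolute value equation |expr| = 14 gives two cases:
Case 1: 2x + 1 = 14
  2x = 13, so x = 13/2
Case 2: 2x + 1 = -14
  2x = -15, so x = -15/2

x = -15/2, x = 13/2


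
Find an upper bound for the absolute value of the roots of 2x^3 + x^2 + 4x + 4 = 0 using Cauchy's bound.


Cauchy's bound: all roots r satisfy |r| <= 1 + max(|a_i/a_n|) for i = 0,...,n-1
where a_n is the leading coefficient.

Coefficients: [2, 1, 4, 4]
Leading coefficient a_n = 2
Ratios |a_i/a_n|: 1/2, 2, 2
Maximum ratio: 2
Cauchy's bound: |r| <= 1 + 2 = 3

Upper bound = 3


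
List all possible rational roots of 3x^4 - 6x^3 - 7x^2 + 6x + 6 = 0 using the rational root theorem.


Rational root theorem: possible roots are ±p/q where:
  p divides the constant term (6): p ∈ {1, 2, 3, 6}
  q divides the leading coefficient (3): q ∈ {1, 3}

All possible rational roots: -6, -3, -2, -1, -2/3, -1/3, 1/3, 2/3, 1, 2, 3, 6

-6, -3, -2, -1, -2/3, -1/3, 1/3, 2/3, 1, 2, 3, 6


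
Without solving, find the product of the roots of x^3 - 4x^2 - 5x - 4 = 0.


By Vieta's formulas for x^3 + bx^2 + cx + d = 0:
  r1 + r2 + r3 = -b/a = 4
  r1*r2 + r1*r3 + r2*r3 = c/a = -5
  r1*r2*r3 = -d/a = 4


Product = 4


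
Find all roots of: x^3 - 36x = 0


The constant term is 0, so x = 0 is a root. Factor out x:
  x^2 - 36 = 0
Solve the quadratic x^2 - 36 = 0: discriminant = 0^2 - 4(1)(-36) = 0 + 144 = 144.
sqrt(144) = 12, so x = (0 ± 12)/2: x = 6 or x = -6.
Collecting all roots found:

x = -6, x = 0, x = 6


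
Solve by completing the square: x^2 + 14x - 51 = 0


Start: x^2 + 14x - 51 = 0
Move constant: x^2 + 14x = 51
Half of 14 is 7, squared is 49
Add 49 to both sides: x^2 + 14x + 49 = 100
(x + 7)^2 = 100
x + 7 = ±10
x = -7 + 10 = 3 or x = -7 - 10 = -17

x = -17, x = 3


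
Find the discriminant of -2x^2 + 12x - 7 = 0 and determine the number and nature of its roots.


For ax^2 + bx + c = 0, discriminant D = b^2 - 4ac
Here a = -2, b = 12, c = -7
D = (12)^2 - 4(-2)(-7) = 144 - 56 = 88

D = 88 > 0 but not a perfect square
The equation has 2 distinct real irrational roots.

Discriminant = 88, 2 distinct real irrational roots


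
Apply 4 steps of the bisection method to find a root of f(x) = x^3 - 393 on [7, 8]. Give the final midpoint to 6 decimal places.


f(x) = x^3 - 393
f(7) = -50 < 0
f(8) = 119 > 0

Step 1: midpoint = (7.000000 + 8.000000)/2 = 7.500000
  f(7.500000) = 28.875000
  f(mid) > 0, so root is in [7.000000, 7.500000]

Step 2: midpoint = (7.000000 + 7.500000)/2 = 7.250000
  f(7.250000) = -11.921875
  f(mid) < 0, so root is in [7.250000, 7.500000]

Step 3: midpoint = (7.250000 + 7.500000)/2 = 7.375000
  f(7.375000) = 8.130859
  f(mid) > 0, so root is in [7.250000, 7.375000]

Step 4: midpoint = (7.250000 + 7.375000)/2 = 7.312500
  f(7.312500) = -1.981201
  f(mid) < 0, so root is in [7.312500, 7.375000]

midpoint = 7.312500


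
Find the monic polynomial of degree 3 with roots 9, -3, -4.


A monic polynomial with roots 9, -3, -4 is:
p(x) = (x - 9)(x + 3)(x + 4)
After multiplying by (x - 9): x - 9
After multiplying by (x + 3): x^2 - 6x - 27
After multiplying by (x + 4): x^3 - 2x^2 - 51x - 108

x^3 - 2x^2 - 51x - 108


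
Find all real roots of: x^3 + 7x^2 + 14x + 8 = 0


Let p(x) = x^3 + 7x^2 + 14x + 8. By the rational root theorem (leading coefficient 1), any rational root is an integer divisor of 8: try ±1, ±2, ... in turn.
Test x = 1: value = 30 ≠ 0.
Test x = -1: value = 0 ✓, so (x + 1) is a factor.
Synthetic division by (x + 1): bring down 1; 1(-1) + 7 = 6; 6(-1) + 14 = 8; 8(-1) + 8 = 0 → quotient x^2 + 6x + 8, remainder 0.
Solve the quadratic x^2 + 6x + 8 = 0: discriminant = 6^2 - 4(1)(8) = 36 - 32 = 4.
sqrt(4) = 2, so x = (-6 ± 2)/2: x = -2 or x = -4.

x = -4, x = -2, x = -1


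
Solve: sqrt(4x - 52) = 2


Square both sides: 4x - 52 = 2^2 = 4
4x = 4 + 52 = 56
x = 14
Check: sqrt(4*14 - 52) = sqrt(4) = 2 ✓

x = 14


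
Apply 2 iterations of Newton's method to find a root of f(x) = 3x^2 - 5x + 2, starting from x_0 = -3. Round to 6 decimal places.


Newton's method: x_(n+1) = x_n - f(x_n)/f'(x_n)
f(x) = 3x^2 - 5x + 2
f'(x) = 6x - 5

Iteration 1:
  f(-3.000000) = 44.000000
  f'(-3.000000) = -23.000000
  x_1 = -3.000000 - (44.000000)/(-23.000000) = -1.086957

Iteration 2:
  f(-1.086957) = 10.979206
  f'(-1.086957) = -11.521739
  x_2 = -1.086957 - (10.979206)/(-11.521739) = -0.134044

x_2 = -0.134044


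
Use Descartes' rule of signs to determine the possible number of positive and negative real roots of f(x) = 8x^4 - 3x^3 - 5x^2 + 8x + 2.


Descartes' rule of signs:

For positive roots, count sign changes in f(x) = 8x^4 - 3x^3 - 5x^2 + 8x + 2:
Signs of coefficients: +, -, -, +, +
Number of sign changes: 2
Possible positive real roots: 2, 0

For negative roots, examine f(-x) = 8x^4 + 3x^3 - 5x^2 - 8x + 2:
Signs of coefficients: +, +, -, -, +
Number of sign changes: 2
Possible negative real roots: 2, 0

Positive roots: 2 or 0; Negative roots: 2 or 0


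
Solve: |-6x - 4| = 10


An absolute value equation |expr| = 10 gives two cases:
Case 1: -6x - 4 = 10
  -6x = 14, so x = -7/3
Case 2: -6x - 4 = -10
  -6x = -6, so x = 1

x = -7/3, x = 1


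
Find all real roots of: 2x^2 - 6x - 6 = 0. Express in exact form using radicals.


Using the quadratic formula: x = (-b ± sqrt(b^2 - 4ac)) / (2a)
Here a = 2, b = -6, c = -6
Discriminant = b^2 - 4ac = (-6)^2 - 4(2)(-6) = 36 + 48 = 84
Since discriminant = 84 > 0, there are two real roots.
x = (6 ± 2*sqrt(21)) / 4
Simplifying: x = (3 ± sqrt(21)) / 2
Numerically: x ≈ 3.7913 or x ≈ -0.7913

x = (3 + sqrt(21)) / 2 or x = (3 - sqrt(21)) / 2


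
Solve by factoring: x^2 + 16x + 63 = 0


We need two numbers that multiply to 63 and add to 16.
Those numbers are 9 and 7 (since 9 * 7 = 63 and 9 + 7 = 16).
So x^2 + 16x + 63 = (x + 9)(x + 7) = 0
Setting each factor to zero: x = -9 or x = -7

x = -9, x = -7


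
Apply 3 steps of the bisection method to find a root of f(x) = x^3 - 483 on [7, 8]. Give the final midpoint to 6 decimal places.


f(x) = x^3 - 483
f(7) = -140 < 0
f(8) = 29 > 0

Step 1: midpoint = (7.000000 + 8.000000)/2 = 7.500000
  f(7.500000) = -61.125000
  f(mid) < 0, so root is in [7.500000, 8.000000]

Step 2: midpoint = (7.500000 + 8.000000)/2 = 7.750000
  f(7.750000) = -17.515625
  f(mid) < 0, so root is in [7.750000, 8.000000]

Step 3: midpoint = (7.750000 + 8.000000)/2 = 7.875000
  f(7.875000) = 5.373047
  f(mid) > 0, so root is in [7.750000, 7.875000]

midpoint = 7.875000


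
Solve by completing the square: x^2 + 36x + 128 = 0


Start: x^2 + 36x + 128 = 0
Move constant: x^2 + 36x = -128
Half of 36 is 18, squared is 324
Add 324 to both sides: x^2 + 36x + 324 = 196
(x + 18)^2 = 196
x + 18 = ±14
x = -18 + 14 = -4 or x = -18 - 14 = -32

x = -32, x = -4


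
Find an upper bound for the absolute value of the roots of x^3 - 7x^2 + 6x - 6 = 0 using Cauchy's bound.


Cauchy's bound: all roots r satisfy |r| <= 1 + max(|a_i/a_n|) for i = 0,...,n-1
where a_n is the leading coefficient.

Coefficients: [1, -7, 6, -6]
Leading coefficient a_n = 1
Ratios |a_i/a_n|: 7, 6, 6
Maximum ratio: 7
Cauchy's bound: |r| <= 1 + 7 = 8

Upper bound = 8


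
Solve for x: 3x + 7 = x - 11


Starting with: 3x + 7 = x - 11
Move all x terms to left: (3 - 1)x = -11 - 7
Simplify: 2x = -18
Divide both sides by 2: x = -9

x = -9


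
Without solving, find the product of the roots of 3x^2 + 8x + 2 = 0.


By Vieta's formulas for ax^2 + bx + c = 0:
  Sum of roots = -b/a
  Product of roots = c/a

Here a = 3, b = 8, c = 2
Sum = -(8)/3 = -8/3
Product = 2/3 = 2/3

Product = 2/3


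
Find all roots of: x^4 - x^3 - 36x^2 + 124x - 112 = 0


Let p(x) = x^4 - x^3 - 36x^2 + 124x - 112. By the rational root theorem (leading coefficient 1), any rational root is an integer divisor of 112: try ±1, ±2, ... in turn.
Test x = 1: value = -24 ≠ 0.
Test x = -1: value = -270 ≠ 0.
Test x = 2: value = 0 ✓, so (x - 2) is a factor.
Synthetic division by (x - 2): bring down 1; 1(2) - 1 = 1; 1(2) - 36 = -34; (-34)(2) + 124 = 56; 56(2) - 112 = 0 → quotient x^3 + x^2 - 34x + 56, remainder 0.
Continue with the quotient x^3 + x^2 - 34x + 56 (candidates must divide 56; re-test x = 2 first in case it repeats).
Test x = 2: value = 0 ✓, so (x - 2) is a factor.
Synthetic division by (x - 2): bring down 1; 1(2) + 1 = 3; 3(2) - 34 = -28; (-28)(2) + 56 = 0 → quotient x^2 + 3x - 28, remainder 0.
Solve the quadratic x^2 + 3x - 28 = 0: discriminant = 3^2 - 4(1)(-28) = 9 + 112 = 121.
sqrt(121) = 11, so x = (-3 ± 11)/2: x = 4 or x = -7.
Collecting all roots found:

x = -7, x = 2 (multiplicity 2), x = 4


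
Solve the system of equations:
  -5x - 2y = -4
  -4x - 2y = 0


Using Cramer's rule:
Determinant D = (-5)(-2) - (-4)(-2) = 10 - 8 = 2
Dx = (-4)(-2) - (0)(-2) = 8 - 0 = 8
Dy = (-5)(0) - (-4)(-4) = 0 - 16 = -16
x = Dx/D = 8/2 = 4
y = Dy/D = -16/2 = -8

x = 4, y = -8


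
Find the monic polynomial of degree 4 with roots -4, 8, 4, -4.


A monic polynomial with roots -4, 8, 4, -4 is:
p(x) = (x + 4)(x - 8)(x - 4)(x + 4)
After multiplying by (x + 4): x + 4
After multiplying by (x - 8): x^2 - 4x - 32
After multiplying by (x - 4): x^3 - 8x^2 - 16x + 128
After multiplying by (x + 4): x^4 - 4x^3 - 48x^2 + 64x + 512

x^4 - 4x^3 - 48x^2 + 64x + 512


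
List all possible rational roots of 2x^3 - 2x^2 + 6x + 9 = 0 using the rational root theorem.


Rational root theorem: possible roots are ±p/q where:
  p divides the constant term (9): p ∈ {1, 3, 9}
  q divides the leading coefficient (2): q ∈ {1, 2}

All possible rational roots: -9, -9/2, -3, -3/2, -1, -1/2, 1/2, 1, 3/2, 3, 9/2, 9

-9, -9/2, -3, -3/2, -1, -1/2, 1/2, 1, 3/2, 3, 9/2, 9


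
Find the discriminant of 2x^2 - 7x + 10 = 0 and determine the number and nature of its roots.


For ax^2 + bx + c = 0, discriminant D = b^2 - 4ac
Here a = 2, b = -7, c = 10
D = (-7)^2 - 4(2)(10) = 49 - 80 = -31

D = -31 < 0
The equation has no real roots (2 complex conjugate roots).

Discriminant = -31, no real roots (2 complex conjugate roots)


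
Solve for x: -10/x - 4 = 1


Subtract -4 from both sides: -10/x = 5
Multiply both sides by x: -10 = 5 * x
Divide by 5: x = -2

x = -2


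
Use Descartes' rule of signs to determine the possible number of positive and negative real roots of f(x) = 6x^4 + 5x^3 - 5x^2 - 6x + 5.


Descartes' rule of signs:

For positive roots, count sign changes in f(x) = 6x^4 + 5x^3 - 5x^2 - 6x + 5:
Signs of coefficients: +, +, -, -, +
Number of sign changes: 2
Possible positive real roots: 2, 0

For negative roots, examine f(-x) = 6x^4 - 5x^3 - 5x^2 + 6x + 5:
Signs of coefficients: +, -, -, +, +
Number of sign changes: 2
Possible negative real roots: 2, 0

Positive roots: 2 or 0; Negative roots: 2 or 0


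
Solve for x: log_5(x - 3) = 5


Convert to exponential form: x - 3 = 5^5 = 3125
x = 3125 + 3 = 3128
Check: log_5(3128 - 3) = log_5(3125) = log_5(3125) = 5 ✓

x = 3128


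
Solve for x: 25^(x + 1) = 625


Express both sides with the same base.
625 = 25^2
Since the bases match, equate exponents: x + 1 = 2
So x = 2 - (1) = 1

x = 1


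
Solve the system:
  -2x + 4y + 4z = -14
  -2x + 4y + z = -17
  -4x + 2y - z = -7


Using Cramer's rule. Expand each determinant along the first row.
D  = (-2)*[4*(-1) - 1*2] - 4*[(-2)*(-1) - 1*(-4)] + 4*[(-2)*2 - 4*(-4)]
  = (-2)*(-6) - 4*(6) + 4*(12) = 36
Dx = (-14)*[4*(-1) - 1*2] - 4*[(-17)*(-1) - 1*(-7)] + 4*[(-17)*2 - 4*(-7)]
  = (-14)*(-6) - 4*(24) + 4*(-6) = -36
Dy = (-2)*[(-17)*(-1) - 1*(-7)] - (-14)*[(-2)*(-1) - 1*(-4)] + 4*[(-2)*(-7) - (-17)*(-4)]
  = (-2)*(24) - (-14)*(6) + 4*(-54) = -180
Dz = (-2)*[4*(-7) - (-17)*2] - 4*[(-2)*(-7) - (-17)*(-4)] + (-14)*[(-2)*2 - 4*(-4)]
  = (-2)*(6) - 4*(-54) + (-14)*(12) = 36
x = Dx/D = -36/36 = -1, y = Dy/D = -180/36 = -5, z = Dz/D = 36/36 = 1
Check eq1: (-2)(-1) + (4)(-5) + (4)(1) = -14 = -14 ✓
Check eq2: (-2)(-1) + (4)(-5) + (1)(1) = -17 = -17 ✓
Check eq3: (-4)(-1) + (2)(-5) + (-1)(1) = -7 = -7 ✓

x = -1, y = -5, z = 1


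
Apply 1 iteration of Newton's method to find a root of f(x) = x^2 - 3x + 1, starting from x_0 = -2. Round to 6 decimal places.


Newton's method: x_(n+1) = x_n - f(x_n)/f'(x_n)
f(x) = x^2 - 3x + 1
f'(x) = 2x - 3

Iteration 1:
  f(-2.000000) = 11.000000
  f'(-2.000000) = -7.000000
  x_1 = -2.000000 - (11.000000)/(-7.000000) = -0.428571

x_1 = -0.428571


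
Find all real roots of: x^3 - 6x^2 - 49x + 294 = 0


Let p(x) = x^3 - 6x^2 - 49x + 294. By the rational root theorem (leading coefficient 1), any rational root is an integer divisor of 294: try ±1, ±2, ... in turn.
Test x = 1: value = 240 ≠ 0.
Test x = -1: value = 336 ≠ 0.
Test x = 2: value = 180 ≠ 0.
Test x = -2: value = 360 ≠ 0.
Test x = 3: value = 120 ≠ 0.
Test x = -3: value = 360 ≠ 0.
Test x = 6: value = 0 ✓, so (x - 6) is a factor.
Synthetic division by (x - 6): bring down 1; 1(6) - 6 = 0; 0(6) - 49 = -49; (-49)(6) + 294 = 0 → quotient x^2 - 49, remainder 0.
Solve the quadratic x^2 - 49 = 0: discriminant = 0^2 - 4(1)(-49) = 0 + 196 = 196.
sqrt(196) = 14, so x = (0 ± 14)/2: x = 7 or x = -7.

x = -7, x = 6, x = 7


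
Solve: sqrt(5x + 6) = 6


Square both sides: 5x + 6 = 6^2 = 36
5x = 36 - 6 = 30
x = 6
Check: sqrt(5*6 + 6) = sqrt(36) = 6 ✓

x = 6


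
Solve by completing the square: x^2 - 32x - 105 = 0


Start: x^2 - 32x - 105 = 0
Move constant: x^2 - 32x = 105
Half of -32 is -16, squared is 256
Add 256 to both sides: x^2 - 32x + 256 = 361
(x - 16)^2 = 361
x - 16 = ±19
x = 16 + 19 = 35 or x = 16 - 19 = -3

x = -3, x = 35


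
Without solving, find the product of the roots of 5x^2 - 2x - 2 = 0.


By Vieta's formulas for ax^2 + bx + c = 0:
  Sum of roots = -b/a
  Product of roots = c/a

Here a = 5, b = -2, c = -2
Sum = -(-2)/5 = 2/5
Product = -2/5 = -2/5

Product = -2/5


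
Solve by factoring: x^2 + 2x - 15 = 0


We need two numbers that multiply to -15 and add to 2.
Those numbers are -3 and 5 (since (-3) * 5 = -15 and (-3) + 5 = 2).
So x^2 + 2x - 15 = (x - 3)(x + 5) = 0
Setting each factor to zero: x = 3 or x = -5

x = -5, x = 3
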